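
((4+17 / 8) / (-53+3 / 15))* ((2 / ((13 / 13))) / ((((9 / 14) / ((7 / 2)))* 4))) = -0.32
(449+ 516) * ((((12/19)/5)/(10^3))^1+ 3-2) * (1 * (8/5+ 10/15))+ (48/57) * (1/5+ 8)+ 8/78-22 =1006193459/463125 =2172.62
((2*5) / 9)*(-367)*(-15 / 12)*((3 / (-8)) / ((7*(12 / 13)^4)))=-262047175 / 6967296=-37.61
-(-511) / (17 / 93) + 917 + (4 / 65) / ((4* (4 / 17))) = 16409409 / 4420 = 3712.54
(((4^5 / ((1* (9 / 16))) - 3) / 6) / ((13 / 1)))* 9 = 16357 / 78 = 209.71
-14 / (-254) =0.06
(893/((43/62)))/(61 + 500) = 2.30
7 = 7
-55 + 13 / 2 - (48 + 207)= -607 / 2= -303.50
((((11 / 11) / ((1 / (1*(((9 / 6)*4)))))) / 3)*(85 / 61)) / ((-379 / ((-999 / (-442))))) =-0.02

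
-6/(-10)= 0.60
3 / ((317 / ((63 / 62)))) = 189 / 19654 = 0.01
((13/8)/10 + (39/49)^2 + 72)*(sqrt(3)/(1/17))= 237705101*sqrt(3)/192080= 2143.47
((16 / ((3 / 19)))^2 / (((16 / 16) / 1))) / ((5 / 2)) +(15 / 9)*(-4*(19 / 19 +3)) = 183632 / 45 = 4080.71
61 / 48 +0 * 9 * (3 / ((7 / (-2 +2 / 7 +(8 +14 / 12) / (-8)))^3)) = 1.27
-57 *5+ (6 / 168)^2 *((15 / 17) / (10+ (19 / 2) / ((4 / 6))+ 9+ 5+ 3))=-10445819 / 36652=-285.00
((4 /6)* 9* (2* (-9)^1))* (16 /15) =-576 /5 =-115.20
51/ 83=0.61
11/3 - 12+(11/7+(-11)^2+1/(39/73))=10566/91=116.11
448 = 448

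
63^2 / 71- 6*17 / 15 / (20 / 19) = 175517 / 3550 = 49.44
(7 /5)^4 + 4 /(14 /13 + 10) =94561 /22500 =4.20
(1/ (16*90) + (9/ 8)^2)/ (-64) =-3647/ 184320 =-0.02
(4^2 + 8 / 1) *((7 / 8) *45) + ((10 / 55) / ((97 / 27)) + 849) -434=1451174 / 1067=1360.05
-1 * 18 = -18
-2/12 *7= -1.17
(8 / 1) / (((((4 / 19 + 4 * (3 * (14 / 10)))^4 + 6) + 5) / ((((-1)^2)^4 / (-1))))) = -651605000 / 6820598396811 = -0.00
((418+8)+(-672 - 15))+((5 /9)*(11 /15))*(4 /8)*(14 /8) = -56299 /216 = -260.64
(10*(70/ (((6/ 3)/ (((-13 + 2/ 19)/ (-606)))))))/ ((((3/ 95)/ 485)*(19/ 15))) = 519859375/ 5757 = 90300.40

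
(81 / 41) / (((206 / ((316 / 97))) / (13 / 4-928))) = -28.89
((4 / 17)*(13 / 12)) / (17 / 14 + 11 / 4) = 364 / 5661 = 0.06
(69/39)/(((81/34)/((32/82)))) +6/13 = 32438/43173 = 0.75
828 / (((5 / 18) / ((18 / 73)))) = 268272 / 365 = 734.99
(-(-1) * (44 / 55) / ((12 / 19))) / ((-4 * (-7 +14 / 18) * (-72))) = -19 / 26880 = -0.00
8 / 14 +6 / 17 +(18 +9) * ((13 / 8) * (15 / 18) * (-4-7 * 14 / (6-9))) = 998695 / 952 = 1049.05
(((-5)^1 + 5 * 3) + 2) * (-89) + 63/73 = -77901/73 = -1067.14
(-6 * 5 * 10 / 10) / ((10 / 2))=-6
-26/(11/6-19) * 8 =1248/103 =12.12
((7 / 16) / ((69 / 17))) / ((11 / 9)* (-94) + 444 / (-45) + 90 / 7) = -12495 / 12971264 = -0.00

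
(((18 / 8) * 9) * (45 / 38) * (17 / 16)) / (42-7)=12393 / 17024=0.73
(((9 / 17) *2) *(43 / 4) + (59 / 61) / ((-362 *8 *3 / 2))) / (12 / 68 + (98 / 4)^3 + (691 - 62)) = 51273401 / 69081361923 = 0.00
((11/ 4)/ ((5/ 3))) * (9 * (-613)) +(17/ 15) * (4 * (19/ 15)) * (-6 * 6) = -930977/ 100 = -9309.77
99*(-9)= -891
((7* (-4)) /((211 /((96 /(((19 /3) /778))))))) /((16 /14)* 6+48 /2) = -609952 /12027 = -50.72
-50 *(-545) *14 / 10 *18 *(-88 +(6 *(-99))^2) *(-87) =-21074188489200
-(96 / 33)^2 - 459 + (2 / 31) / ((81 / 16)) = -142025821 / 303831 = -467.45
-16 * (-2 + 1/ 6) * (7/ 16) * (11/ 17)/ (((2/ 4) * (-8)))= -847/ 408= -2.08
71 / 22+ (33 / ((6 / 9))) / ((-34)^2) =83165 / 25432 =3.27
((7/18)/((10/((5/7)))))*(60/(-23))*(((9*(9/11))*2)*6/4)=-405/253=-1.60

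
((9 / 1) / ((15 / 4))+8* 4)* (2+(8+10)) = 688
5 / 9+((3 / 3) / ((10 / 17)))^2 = 3101 / 900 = 3.45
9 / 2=4.50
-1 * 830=-830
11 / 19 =0.58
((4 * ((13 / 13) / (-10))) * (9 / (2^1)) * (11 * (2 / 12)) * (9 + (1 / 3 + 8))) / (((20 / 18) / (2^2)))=-5148 / 25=-205.92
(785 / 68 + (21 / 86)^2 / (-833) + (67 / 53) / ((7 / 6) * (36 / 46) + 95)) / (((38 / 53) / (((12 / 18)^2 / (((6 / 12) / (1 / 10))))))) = 8494754281 / 5928672429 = 1.43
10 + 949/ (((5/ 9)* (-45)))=-699/ 25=-27.96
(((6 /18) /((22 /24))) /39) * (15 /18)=10 /1287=0.01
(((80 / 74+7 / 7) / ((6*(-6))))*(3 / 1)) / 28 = -11 / 1776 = -0.01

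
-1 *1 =-1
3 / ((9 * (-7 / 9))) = -3 / 7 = -0.43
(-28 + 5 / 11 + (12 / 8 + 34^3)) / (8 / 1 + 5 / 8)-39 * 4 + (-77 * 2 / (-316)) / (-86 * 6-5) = 4397.96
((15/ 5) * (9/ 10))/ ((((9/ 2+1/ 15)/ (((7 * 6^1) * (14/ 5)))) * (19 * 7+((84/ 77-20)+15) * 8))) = 174636/ 255505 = 0.68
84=84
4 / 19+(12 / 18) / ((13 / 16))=764 / 741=1.03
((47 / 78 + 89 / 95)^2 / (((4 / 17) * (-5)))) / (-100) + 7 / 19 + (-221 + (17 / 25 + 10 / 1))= -23053872549967 / 109816200000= -209.93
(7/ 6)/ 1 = 7/ 6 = 1.17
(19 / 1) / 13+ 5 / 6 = 179 / 78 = 2.29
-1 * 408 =-408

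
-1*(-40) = 40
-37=-37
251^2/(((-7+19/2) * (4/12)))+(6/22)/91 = 378384021/5005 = 75601.20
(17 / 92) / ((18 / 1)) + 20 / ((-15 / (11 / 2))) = -12127 / 1656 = -7.32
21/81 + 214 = 5785/27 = 214.26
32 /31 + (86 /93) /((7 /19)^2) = 35750 /4557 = 7.85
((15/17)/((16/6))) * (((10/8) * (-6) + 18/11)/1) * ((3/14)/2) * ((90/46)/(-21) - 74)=207743535/13487936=15.40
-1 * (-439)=439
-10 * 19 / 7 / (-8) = 95 / 28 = 3.39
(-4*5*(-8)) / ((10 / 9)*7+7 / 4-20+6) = -5760 / 161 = -35.78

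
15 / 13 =1.15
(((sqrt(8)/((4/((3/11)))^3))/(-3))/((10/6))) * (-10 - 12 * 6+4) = 1053 * sqrt(2)/106480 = 0.01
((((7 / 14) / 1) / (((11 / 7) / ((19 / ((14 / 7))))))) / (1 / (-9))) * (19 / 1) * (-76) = 432117 / 11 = 39283.36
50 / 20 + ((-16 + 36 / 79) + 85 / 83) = -157633 / 13114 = -12.02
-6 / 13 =-0.46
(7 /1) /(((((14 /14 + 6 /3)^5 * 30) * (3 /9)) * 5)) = 7 /12150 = 0.00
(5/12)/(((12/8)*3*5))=1/54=0.02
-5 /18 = -0.28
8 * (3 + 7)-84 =-4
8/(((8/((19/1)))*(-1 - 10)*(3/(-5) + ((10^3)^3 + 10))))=-95/55000000517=-0.00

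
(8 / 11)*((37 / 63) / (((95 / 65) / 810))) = 236.72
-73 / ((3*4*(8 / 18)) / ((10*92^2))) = -1158510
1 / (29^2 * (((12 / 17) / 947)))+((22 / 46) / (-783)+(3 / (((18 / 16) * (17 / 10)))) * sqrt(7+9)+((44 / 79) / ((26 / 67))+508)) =18867445340443 / 36472619196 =517.30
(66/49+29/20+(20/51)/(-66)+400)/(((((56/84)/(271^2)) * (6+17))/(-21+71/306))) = -62011763037312833/1547740656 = -40065990.90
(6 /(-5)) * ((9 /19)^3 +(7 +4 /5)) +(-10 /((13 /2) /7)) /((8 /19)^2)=-2504976833 /35666800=-70.23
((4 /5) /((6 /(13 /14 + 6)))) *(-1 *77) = -1067 /15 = -71.13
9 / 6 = 3 / 2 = 1.50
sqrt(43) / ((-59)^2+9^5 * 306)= sqrt(43) / 18072475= 0.00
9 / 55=0.16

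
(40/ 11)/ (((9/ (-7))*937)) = -280/ 92763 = -0.00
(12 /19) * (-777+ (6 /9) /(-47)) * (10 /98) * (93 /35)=-40755948 /306299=-133.06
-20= -20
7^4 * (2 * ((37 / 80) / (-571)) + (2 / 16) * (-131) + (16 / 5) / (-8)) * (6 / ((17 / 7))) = -9660108969 / 97070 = -99516.94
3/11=0.27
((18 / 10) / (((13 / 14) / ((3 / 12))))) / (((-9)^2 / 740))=518 / 117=4.43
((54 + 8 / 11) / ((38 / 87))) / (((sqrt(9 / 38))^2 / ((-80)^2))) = 111731200 / 33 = 3385793.94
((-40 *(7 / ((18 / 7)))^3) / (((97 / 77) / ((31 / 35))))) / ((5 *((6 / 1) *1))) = -40118309 / 2121390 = -18.91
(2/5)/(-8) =-1/20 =-0.05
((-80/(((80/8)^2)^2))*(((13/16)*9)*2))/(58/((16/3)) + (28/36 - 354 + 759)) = -1053/3749875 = -0.00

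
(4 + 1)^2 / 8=3.12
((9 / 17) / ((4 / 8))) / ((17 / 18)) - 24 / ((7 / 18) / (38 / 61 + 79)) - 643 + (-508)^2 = 31160275275 / 123403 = 252508.25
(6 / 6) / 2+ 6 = 13 / 2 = 6.50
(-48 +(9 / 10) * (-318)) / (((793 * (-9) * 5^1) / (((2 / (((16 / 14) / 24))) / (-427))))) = -1114 / 1209325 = -0.00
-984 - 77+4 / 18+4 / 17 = -162263 / 153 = -1060.54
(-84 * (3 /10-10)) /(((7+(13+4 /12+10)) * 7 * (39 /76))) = 44232 /5915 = 7.48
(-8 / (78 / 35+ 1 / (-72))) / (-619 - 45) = 2520 / 463223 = 0.01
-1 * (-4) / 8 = 1 / 2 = 0.50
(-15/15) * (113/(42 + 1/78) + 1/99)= -7751/2871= -2.70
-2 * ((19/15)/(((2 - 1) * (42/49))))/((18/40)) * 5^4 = -332500/81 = -4104.94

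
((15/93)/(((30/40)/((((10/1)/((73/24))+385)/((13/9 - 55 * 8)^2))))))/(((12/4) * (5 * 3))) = 340140/35254844767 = 0.00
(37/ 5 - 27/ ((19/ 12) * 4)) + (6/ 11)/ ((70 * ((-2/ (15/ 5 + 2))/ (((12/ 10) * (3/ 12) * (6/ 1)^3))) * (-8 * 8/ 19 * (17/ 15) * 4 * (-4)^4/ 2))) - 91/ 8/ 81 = 494610173333/ 165032017920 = 3.00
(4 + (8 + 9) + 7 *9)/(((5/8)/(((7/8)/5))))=588/25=23.52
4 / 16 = 0.25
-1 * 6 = -6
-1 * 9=-9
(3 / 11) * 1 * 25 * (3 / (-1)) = -225 / 11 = -20.45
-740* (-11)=8140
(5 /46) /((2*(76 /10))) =25 /3496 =0.01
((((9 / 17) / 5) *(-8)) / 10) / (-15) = 12 / 2125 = 0.01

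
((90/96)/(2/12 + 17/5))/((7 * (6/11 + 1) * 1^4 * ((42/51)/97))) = 240075/83888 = 2.86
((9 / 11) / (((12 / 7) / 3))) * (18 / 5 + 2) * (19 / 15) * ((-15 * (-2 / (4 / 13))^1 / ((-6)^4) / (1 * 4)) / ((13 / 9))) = 931 / 7040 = 0.13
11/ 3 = 3.67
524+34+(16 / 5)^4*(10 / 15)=1177322 / 1875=627.91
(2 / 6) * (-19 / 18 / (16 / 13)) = -247 / 864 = -0.29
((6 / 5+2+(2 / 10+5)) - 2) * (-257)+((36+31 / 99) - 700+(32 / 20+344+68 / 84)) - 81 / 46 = -313016173 / 159390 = -1963.84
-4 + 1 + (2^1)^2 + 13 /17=30 /17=1.76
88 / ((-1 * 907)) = -88 / 907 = -0.10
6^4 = 1296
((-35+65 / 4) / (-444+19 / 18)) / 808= 675 / 12884368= 0.00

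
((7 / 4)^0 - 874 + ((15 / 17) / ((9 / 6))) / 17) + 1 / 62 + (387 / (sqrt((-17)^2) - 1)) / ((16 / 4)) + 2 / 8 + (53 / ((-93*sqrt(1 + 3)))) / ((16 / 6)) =-496978951 / 573376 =-866.76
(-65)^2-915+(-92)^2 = 11774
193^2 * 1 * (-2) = -74498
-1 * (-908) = 908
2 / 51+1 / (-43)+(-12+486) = 1039517 / 2193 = 474.02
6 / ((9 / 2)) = 4 / 3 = 1.33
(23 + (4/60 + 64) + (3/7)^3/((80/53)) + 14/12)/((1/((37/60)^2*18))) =9949427909/16464000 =604.31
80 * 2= 160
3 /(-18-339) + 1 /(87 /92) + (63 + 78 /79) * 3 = 157861264 /817887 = 193.01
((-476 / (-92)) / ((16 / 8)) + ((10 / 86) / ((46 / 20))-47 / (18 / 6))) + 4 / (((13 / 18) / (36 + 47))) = 446.66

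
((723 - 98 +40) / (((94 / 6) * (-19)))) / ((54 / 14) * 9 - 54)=49 / 423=0.12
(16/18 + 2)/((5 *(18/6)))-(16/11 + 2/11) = -2144/1485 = -1.44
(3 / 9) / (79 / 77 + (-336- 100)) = -77 / 100479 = -0.00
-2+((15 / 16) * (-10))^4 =7722.76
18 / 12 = 1.50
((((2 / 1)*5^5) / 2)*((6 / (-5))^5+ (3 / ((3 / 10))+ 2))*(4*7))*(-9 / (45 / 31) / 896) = -230361 / 40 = -5759.02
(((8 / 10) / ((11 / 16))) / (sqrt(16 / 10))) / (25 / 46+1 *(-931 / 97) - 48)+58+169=227 - 71392 *sqrt(10) / 14001735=226.98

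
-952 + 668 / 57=-53596 / 57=-940.28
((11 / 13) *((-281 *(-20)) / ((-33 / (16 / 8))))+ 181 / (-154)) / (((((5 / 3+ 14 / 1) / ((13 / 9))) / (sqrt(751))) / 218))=-159393.24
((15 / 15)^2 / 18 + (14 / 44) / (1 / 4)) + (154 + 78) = 233.33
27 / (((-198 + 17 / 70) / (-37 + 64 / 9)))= 4.08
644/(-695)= -644/695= -0.93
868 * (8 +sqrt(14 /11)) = 868 * sqrt(154) /11 +6944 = 7923.24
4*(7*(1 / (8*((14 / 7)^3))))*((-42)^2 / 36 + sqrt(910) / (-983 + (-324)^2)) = 7*sqrt(910) / 1663888 + 343 / 16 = 21.44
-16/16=-1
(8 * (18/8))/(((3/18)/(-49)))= -5292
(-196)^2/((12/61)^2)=8934121/9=992680.11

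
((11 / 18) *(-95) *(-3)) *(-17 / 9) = -17765 / 54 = -328.98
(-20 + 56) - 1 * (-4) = 40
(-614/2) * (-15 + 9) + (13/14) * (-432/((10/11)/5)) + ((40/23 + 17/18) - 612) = -2821499/2898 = -973.60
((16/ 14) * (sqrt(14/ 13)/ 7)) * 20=160 * sqrt(182)/ 637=3.39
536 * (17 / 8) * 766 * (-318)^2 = 88228060776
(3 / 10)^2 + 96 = 9609 / 100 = 96.09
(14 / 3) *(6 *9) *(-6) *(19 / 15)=-9576 / 5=-1915.20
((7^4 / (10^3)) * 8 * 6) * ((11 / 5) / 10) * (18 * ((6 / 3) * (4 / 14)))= 814968 / 3125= 260.79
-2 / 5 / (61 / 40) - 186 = -11362 / 61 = -186.26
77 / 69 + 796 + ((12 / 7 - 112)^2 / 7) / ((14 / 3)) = 193741745 / 165669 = 1169.45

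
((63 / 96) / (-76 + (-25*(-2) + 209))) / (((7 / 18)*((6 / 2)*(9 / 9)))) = 3 / 976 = 0.00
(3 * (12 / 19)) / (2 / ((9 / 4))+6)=162 / 589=0.28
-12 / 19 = -0.63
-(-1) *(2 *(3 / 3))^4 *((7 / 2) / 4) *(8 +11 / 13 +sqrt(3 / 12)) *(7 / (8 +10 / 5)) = 91.59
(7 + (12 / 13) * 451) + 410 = 10833 / 13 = 833.31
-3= -3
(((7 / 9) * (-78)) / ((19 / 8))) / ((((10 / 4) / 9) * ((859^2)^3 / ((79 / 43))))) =-690144 / 1641160455333710715485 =-0.00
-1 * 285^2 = -81225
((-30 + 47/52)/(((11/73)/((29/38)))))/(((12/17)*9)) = -54451357/2347488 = -23.20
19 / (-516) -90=-46459 / 516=-90.04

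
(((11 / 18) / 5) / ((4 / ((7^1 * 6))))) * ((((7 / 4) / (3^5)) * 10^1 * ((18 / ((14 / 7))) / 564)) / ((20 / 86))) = 23177 / 3654720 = 0.01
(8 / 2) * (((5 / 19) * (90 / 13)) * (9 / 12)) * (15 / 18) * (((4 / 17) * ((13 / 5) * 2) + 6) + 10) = 329400 / 4199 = 78.45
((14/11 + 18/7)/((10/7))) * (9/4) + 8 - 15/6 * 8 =-327/55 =-5.95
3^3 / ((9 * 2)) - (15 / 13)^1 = 9 / 26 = 0.35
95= 95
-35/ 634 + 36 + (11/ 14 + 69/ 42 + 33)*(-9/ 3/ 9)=321337/ 13314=24.14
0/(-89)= 0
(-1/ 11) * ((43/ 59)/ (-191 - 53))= 43/ 158356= 0.00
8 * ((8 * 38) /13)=2432 /13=187.08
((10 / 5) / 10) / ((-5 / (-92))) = 92 / 25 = 3.68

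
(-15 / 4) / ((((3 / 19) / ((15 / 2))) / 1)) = -1425 / 8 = -178.12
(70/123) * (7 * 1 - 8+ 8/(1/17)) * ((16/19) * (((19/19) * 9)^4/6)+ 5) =55411650/779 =71131.77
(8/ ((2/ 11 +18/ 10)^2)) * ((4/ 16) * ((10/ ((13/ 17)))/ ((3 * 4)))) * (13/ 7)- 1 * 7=-1489382/ 249501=-5.97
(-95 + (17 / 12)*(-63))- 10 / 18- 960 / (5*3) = -8957 / 36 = -248.81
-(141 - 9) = -132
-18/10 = -9/5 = -1.80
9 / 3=3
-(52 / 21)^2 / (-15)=0.41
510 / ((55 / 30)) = 3060 / 11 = 278.18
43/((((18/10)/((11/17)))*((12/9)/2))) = 2365/102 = 23.19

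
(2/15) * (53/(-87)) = -106/1305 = -0.08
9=9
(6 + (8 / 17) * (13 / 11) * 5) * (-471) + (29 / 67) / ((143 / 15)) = -673608327 / 162877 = -4135.69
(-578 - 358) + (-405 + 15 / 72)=-32179 / 24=-1340.79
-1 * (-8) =8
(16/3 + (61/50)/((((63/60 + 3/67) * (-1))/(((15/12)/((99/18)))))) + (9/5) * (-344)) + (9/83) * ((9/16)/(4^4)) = -16845498635971/27430318080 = -614.12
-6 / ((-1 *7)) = 6 / 7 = 0.86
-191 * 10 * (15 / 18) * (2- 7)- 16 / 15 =7957.27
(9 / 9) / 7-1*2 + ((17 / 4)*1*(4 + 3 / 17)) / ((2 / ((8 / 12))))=341 / 84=4.06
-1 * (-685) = 685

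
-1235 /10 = -247 /2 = -123.50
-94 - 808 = -902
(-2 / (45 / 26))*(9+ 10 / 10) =-104 / 9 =-11.56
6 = 6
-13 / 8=-1.62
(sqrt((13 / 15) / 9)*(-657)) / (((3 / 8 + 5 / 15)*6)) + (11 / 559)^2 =121 / 312481 - 292*sqrt(195) / 85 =-47.97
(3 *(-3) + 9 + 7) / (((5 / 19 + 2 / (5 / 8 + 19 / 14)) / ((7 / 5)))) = 103341 / 13415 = 7.70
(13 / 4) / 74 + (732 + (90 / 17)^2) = 65019565 / 85544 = 760.07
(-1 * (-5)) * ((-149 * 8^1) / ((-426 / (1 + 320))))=318860 / 71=4490.99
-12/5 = -2.40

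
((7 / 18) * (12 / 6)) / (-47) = -7 / 423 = -0.02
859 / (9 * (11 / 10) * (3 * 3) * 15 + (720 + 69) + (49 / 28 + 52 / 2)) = 3436 / 8613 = 0.40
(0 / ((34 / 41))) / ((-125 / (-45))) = 0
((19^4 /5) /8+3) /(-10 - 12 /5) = -130441 /496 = -262.99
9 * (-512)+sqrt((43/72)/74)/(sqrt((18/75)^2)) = -4608+25 * sqrt(1591)/2664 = -4607.63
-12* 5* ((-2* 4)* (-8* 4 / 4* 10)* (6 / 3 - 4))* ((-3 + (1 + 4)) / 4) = 38400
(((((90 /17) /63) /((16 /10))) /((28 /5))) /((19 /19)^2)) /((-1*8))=-125 /106624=-0.00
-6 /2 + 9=6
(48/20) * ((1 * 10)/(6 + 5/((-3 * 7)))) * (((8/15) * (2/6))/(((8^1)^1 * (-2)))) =-28/605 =-0.05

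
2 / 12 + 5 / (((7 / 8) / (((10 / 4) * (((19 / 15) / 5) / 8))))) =13 / 21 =0.62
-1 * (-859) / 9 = 859 / 9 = 95.44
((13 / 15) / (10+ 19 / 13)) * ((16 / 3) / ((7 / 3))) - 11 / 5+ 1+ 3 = 6173 / 3129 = 1.97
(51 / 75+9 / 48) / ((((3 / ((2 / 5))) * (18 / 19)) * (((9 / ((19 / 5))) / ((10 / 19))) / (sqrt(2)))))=6593 * sqrt(2) / 243000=0.04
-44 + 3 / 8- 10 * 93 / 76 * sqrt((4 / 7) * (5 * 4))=-349 / 8- 930 * sqrt(35) / 133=-84.99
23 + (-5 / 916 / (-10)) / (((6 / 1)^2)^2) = 54608257 / 2374272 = 23.00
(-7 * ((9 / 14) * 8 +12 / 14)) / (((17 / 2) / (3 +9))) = -1008 / 17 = -59.29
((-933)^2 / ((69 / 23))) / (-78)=-96721 / 26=-3720.04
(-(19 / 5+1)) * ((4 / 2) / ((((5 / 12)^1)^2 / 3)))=-20736 / 125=-165.89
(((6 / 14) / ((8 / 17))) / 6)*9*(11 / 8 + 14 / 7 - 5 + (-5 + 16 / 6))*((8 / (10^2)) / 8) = -969 / 17920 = -0.05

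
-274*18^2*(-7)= 621432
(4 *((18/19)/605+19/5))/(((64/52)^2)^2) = 1248087139/188334080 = 6.63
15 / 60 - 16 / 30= -17 / 60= -0.28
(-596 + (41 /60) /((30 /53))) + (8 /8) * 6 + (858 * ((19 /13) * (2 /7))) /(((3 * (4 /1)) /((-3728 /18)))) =-28444663 /4200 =-6772.54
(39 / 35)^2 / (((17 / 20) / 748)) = 1092.64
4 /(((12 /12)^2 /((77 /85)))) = 308 /85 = 3.62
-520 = -520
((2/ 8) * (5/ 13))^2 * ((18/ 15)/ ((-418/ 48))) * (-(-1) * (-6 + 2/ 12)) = 0.01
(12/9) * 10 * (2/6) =40/9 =4.44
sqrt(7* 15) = sqrt(105) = 10.25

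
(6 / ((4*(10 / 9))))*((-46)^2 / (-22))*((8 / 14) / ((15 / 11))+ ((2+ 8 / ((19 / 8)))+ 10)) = -74976228 / 36575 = -2049.93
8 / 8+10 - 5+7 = 13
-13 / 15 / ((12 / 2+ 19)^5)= -0.00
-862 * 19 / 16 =-8189 / 8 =-1023.62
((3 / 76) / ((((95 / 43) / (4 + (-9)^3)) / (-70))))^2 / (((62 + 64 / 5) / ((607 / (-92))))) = -1300799044321875 / 17936339872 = -72523.10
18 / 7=2.57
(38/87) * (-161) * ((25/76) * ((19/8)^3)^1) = -27607475/89088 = -309.89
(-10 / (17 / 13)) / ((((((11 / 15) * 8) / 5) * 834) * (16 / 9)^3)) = -1184625 / 851738624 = -0.00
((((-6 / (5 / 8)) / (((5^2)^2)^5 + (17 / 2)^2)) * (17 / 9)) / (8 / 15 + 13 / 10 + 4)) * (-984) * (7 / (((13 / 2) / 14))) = 59953152 / 123977661132906425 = 0.00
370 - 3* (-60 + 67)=349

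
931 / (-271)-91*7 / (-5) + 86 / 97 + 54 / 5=17829312 / 131435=135.65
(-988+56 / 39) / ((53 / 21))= -269332 / 689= -390.90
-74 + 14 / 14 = -73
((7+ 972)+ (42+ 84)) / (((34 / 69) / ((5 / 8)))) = 22425 / 16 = 1401.56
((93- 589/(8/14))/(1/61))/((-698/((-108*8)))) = -24711588/349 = -70806.84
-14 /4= -7 /2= -3.50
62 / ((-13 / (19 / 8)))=-589 / 52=-11.33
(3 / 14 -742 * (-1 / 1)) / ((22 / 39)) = 405249 / 308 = 1315.74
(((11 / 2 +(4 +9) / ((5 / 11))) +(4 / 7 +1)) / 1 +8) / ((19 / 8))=12228 / 665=18.39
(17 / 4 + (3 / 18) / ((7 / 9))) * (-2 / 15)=-25 / 42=-0.60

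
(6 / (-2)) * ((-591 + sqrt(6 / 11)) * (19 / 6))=11229 / 2 - 19 * sqrt(66) / 22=5607.48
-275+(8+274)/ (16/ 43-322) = -635896/ 2305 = -275.88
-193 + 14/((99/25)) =-18757/99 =-189.46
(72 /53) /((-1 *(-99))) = 8 /583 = 0.01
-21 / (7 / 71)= -213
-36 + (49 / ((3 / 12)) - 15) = 145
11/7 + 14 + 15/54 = 1997/126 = 15.85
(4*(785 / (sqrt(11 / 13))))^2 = 128174800 / 11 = 11652254.55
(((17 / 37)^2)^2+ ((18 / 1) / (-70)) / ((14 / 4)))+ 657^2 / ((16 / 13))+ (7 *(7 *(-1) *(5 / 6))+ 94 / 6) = 7729245925069691 / 22040133360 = 350689.62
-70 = -70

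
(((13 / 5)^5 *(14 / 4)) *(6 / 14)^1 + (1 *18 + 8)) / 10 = 1276379 / 62500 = 20.42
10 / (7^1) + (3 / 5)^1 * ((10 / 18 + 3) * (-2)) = -298 / 105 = -2.84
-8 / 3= -2.67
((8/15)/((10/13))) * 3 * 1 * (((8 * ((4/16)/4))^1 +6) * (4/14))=676/175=3.86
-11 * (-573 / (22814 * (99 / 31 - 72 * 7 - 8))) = -17763 / 32713202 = -0.00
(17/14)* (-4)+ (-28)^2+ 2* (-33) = 4992/7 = 713.14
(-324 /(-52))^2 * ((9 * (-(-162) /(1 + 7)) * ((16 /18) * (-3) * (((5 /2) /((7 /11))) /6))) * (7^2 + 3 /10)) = -2882004543 /4732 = -609045.76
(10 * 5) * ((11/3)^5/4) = 8284.52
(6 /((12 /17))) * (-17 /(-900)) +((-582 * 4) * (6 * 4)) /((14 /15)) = -754269977 /12600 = -59862.70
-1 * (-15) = 15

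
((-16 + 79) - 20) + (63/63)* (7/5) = 222/5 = 44.40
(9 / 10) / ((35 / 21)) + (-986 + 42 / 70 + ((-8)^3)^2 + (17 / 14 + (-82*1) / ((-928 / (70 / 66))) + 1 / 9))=2099417502607 / 8038800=261160.56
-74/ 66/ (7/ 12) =-148/ 77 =-1.92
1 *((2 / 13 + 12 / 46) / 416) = 31 / 31096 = 0.00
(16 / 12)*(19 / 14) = 38 / 21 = 1.81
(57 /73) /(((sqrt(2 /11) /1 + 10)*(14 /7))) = 1045 /26718 - 19*sqrt(22) /53436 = 0.04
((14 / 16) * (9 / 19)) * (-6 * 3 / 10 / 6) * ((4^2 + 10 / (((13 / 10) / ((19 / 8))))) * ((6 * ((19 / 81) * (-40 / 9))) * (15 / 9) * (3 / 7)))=19.04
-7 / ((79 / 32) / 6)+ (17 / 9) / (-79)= -12113 / 711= -17.04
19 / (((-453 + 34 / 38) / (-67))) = 24187 / 8590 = 2.82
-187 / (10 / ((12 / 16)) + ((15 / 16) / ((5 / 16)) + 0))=-561 / 49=-11.45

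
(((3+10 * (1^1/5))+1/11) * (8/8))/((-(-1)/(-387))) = -21672/11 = -1970.18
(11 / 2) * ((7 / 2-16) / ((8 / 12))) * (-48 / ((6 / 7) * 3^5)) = 1925 / 81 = 23.77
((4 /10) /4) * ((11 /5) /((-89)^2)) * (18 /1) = 99 /198025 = 0.00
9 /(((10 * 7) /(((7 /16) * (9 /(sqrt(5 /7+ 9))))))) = 81 * sqrt(119) /5440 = 0.16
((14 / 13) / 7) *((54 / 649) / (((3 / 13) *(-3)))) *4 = -48 / 649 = -0.07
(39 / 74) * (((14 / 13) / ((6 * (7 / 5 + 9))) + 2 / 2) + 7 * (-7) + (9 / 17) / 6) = -1651211 / 65416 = -25.24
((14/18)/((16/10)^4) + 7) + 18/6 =373015/36864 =10.12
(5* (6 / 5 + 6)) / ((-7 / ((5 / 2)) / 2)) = -180 / 7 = -25.71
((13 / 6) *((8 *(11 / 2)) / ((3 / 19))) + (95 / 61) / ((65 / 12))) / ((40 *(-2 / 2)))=-2155607 / 142740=-15.10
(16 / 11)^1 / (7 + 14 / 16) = 128 / 693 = 0.18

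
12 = 12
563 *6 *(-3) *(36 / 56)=-45603 / 7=-6514.71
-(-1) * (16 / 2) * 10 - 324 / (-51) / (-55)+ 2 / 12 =449087 / 5610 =80.05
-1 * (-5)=5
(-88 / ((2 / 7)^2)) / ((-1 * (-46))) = -539 / 23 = -23.43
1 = 1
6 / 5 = 1.20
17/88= 0.19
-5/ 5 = -1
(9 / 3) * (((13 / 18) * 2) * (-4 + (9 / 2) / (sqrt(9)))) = -65 / 6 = -10.83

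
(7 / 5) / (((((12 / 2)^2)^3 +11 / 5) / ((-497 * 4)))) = -0.06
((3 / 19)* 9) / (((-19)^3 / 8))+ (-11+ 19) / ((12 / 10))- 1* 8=-521932 / 390963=-1.33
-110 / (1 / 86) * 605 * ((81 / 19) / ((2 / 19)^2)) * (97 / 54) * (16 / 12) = -5274020950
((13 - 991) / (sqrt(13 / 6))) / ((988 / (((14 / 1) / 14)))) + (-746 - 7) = -753 - 489 * sqrt(78) / 6422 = -753.67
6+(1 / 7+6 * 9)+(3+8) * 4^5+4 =79297 / 7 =11328.14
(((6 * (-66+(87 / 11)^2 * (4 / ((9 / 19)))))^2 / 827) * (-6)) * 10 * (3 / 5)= -334825.40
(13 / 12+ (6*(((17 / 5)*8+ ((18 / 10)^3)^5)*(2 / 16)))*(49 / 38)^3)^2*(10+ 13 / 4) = 7035364872324722741732230323698989028813 / 4474216461181640625000000000000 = 1572423894.41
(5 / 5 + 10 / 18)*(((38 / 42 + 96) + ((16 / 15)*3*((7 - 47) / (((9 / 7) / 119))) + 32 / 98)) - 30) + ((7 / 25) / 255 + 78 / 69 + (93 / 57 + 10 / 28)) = -19293270523823 / 1053060750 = -18321.14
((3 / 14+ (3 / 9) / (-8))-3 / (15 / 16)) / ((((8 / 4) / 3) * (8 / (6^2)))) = -22887 / 1120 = -20.43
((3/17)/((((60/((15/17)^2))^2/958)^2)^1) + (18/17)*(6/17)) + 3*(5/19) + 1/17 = 176877920418745/144202857820352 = 1.23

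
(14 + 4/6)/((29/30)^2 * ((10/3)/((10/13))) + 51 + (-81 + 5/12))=-19800/34471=-0.57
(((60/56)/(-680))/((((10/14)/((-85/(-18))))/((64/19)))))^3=-8/185193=-0.00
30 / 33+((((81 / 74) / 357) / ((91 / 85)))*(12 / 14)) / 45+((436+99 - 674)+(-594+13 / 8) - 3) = -10648826943 / 14518504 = -733.47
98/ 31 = 3.16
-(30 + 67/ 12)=-427/ 12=-35.58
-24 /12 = -2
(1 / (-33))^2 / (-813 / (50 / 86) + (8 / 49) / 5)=-1225 / 1865403639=-0.00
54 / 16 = 3.38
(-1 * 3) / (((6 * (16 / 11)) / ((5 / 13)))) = -55 / 416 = -0.13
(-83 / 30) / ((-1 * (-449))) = -83 / 13470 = -0.01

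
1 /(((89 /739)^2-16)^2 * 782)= 298248146641 /59598692605975950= 0.00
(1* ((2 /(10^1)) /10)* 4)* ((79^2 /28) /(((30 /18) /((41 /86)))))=767643 /150500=5.10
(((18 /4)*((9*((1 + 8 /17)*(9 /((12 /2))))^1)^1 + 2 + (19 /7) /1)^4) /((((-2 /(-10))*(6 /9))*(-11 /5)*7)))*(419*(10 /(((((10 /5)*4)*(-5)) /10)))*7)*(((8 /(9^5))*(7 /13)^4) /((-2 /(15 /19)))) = -26316.83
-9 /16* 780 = -1755 /4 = -438.75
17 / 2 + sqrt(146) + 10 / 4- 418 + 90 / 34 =-392.27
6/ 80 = 3/ 40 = 0.08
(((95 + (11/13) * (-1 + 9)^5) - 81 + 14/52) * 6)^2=4682034767601/169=27704347737.28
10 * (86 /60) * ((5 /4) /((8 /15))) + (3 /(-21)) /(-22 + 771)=33.59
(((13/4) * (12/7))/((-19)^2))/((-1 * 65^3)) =-3/53382875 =-0.00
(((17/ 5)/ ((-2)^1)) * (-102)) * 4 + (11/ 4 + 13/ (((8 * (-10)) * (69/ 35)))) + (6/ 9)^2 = 11537551/ 16560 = 696.71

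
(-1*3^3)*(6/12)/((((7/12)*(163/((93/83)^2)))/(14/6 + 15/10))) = -0.68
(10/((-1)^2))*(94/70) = 94/7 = 13.43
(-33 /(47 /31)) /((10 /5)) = -1023 /94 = -10.88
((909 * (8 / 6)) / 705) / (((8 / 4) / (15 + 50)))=2626 / 47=55.87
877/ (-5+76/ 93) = -81561/ 389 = -209.67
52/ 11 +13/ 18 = 1079/ 198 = 5.45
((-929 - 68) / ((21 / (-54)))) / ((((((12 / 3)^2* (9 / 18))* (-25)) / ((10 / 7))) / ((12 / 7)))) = -53838 / 1715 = -31.39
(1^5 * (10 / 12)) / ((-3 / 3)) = -5 / 6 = -0.83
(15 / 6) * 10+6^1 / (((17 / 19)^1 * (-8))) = 1643 / 68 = 24.16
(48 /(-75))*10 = -32 /5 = -6.40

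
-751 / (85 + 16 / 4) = -751 / 89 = -8.44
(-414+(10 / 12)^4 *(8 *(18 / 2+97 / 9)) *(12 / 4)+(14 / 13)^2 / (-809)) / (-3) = 6149348045 / 99669609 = 61.70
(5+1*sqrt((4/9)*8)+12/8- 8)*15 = -45/2+20*sqrt(2) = 5.78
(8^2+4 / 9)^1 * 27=1740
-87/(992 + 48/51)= -1479/16880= -0.09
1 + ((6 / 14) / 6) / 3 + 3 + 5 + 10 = 799 / 42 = 19.02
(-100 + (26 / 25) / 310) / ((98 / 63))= -64.28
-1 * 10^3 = -1000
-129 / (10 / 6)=-387 / 5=-77.40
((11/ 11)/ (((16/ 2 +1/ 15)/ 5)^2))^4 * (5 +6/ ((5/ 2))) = 7408355712890625/ 45949729863572161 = 0.16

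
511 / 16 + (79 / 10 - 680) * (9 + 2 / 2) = -6689.06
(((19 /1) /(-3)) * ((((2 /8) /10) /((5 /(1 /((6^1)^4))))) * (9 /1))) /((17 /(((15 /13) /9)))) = -19 /11456640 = -0.00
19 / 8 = 2.38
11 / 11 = 1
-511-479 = -990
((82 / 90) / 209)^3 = 68921 / 831910105125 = 0.00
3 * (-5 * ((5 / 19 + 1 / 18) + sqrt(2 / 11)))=-15 * sqrt(22) / 11 - 545 / 114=-11.18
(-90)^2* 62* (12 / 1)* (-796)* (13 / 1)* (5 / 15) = -20787062400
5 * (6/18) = 5/3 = 1.67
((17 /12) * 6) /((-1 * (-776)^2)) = -17 /1204352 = -0.00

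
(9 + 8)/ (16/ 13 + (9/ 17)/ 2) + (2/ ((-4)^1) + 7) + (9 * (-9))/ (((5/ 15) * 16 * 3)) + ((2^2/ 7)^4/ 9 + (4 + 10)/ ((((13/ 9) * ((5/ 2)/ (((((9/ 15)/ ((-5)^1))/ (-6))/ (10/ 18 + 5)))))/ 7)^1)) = 119903760892571/ 9284306850000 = 12.91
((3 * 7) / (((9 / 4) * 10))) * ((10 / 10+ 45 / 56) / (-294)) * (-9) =101 / 1960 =0.05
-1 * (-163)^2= -26569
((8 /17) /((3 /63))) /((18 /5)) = 140 /51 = 2.75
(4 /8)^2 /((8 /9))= 9 /32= 0.28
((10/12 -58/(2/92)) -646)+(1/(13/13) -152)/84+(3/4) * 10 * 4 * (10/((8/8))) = -84419/28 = -3014.96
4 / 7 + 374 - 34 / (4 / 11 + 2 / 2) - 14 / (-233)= 8555366 / 24465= 349.70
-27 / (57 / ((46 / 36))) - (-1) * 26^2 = 25665 / 38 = 675.39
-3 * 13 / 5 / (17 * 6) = -13 / 170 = -0.08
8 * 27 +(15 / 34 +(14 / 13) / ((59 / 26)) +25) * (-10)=-43287 / 1003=-43.16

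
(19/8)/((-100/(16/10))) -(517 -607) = 44981/500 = 89.96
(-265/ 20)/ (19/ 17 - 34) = 901/ 2236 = 0.40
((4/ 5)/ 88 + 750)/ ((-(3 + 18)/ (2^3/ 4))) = -82501/ 1155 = -71.43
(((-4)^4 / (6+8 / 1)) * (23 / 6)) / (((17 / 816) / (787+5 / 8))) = 18550144 / 7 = 2650020.57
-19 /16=-1.19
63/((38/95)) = 315/2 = 157.50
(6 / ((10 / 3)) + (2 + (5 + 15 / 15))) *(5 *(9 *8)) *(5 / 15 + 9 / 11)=44688 / 11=4062.55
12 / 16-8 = -29 / 4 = -7.25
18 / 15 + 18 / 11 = 2.84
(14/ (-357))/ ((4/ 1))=-1/ 102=-0.01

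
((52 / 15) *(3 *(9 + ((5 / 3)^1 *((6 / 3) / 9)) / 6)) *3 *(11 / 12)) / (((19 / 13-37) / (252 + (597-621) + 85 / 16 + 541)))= -768402947 / 136080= -5646.70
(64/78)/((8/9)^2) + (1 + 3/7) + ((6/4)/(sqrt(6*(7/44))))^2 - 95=-8206/91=-90.18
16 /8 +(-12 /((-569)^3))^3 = 12503753207494543130923186 /6251876603747271565460729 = 2.00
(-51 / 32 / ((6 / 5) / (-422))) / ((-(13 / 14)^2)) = -878815 / 1352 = -650.01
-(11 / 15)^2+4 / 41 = -4061 / 9225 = -0.44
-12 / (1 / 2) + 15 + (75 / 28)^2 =-1431 / 784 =-1.83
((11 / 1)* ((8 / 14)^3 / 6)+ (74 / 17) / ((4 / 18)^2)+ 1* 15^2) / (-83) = -10967731 / 2903838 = -3.78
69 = 69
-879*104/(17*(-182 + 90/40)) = 365664/12223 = 29.92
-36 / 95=-0.38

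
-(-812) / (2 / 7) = 2842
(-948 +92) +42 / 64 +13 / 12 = -82009 / 96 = -854.26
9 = 9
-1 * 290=-290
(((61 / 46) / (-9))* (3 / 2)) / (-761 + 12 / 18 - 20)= 61 / 215372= 0.00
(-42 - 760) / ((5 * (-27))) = 5.94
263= 263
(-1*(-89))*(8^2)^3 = 23330816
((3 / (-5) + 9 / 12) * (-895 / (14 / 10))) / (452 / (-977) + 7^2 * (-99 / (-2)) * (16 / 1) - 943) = -2623245 / 1035822284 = -0.00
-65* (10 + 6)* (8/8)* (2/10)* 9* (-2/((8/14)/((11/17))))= 72072/17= 4239.53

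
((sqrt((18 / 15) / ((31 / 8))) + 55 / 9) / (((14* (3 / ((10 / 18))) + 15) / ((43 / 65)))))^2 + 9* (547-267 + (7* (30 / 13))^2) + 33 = 162712* sqrt(465) / 9675809559 + 2134179016440002 / 435411430155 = 4901.52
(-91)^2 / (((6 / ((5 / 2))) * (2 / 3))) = 41405 / 8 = 5175.62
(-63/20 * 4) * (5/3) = -21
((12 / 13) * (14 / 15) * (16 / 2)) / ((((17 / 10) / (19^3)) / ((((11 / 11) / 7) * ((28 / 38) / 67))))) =646912 / 14807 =43.69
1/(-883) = -0.00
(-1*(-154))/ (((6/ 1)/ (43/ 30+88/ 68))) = 107107/ 1530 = 70.00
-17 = -17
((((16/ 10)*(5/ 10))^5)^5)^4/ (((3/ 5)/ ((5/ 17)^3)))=1606938044258990275541962092341162602522202993782792835301376/ 186032334112839887999415477179247779826454234353150241076946258544921875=0.00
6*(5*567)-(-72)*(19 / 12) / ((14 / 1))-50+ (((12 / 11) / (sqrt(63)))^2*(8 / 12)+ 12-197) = 42645998 / 2541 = 16783.16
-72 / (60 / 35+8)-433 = -7487 / 17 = -440.41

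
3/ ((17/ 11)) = 33/ 17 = 1.94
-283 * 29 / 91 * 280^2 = -91918400 / 13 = -7070646.15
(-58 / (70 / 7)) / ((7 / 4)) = -116 / 35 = -3.31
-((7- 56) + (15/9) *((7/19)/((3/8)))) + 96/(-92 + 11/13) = 3127969/67545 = 46.31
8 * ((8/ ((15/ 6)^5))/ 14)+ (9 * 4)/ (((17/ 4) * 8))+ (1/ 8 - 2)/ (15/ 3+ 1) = 4719153/ 5950000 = 0.79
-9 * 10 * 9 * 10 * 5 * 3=-121500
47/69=0.68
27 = 27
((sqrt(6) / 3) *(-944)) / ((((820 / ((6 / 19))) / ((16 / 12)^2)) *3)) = -0.18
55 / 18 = 3.06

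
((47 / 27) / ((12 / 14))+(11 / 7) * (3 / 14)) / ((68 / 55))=516835 / 269892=1.91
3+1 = 4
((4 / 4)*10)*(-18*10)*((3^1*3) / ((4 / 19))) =-76950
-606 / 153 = -202 / 51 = -3.96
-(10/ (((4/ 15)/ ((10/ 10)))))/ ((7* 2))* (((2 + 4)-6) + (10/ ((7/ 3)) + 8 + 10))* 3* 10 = -87750/ 49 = -1790.82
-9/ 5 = -1.80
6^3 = 216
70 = 70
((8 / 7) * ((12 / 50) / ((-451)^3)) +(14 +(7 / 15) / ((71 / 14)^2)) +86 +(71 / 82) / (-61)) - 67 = 977532894570633277 / 29618663462168550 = 33.00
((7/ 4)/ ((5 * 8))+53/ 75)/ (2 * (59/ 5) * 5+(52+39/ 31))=55831/ 12741600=0.00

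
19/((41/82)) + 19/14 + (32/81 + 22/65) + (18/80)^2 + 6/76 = 9012486689/224078400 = 40.22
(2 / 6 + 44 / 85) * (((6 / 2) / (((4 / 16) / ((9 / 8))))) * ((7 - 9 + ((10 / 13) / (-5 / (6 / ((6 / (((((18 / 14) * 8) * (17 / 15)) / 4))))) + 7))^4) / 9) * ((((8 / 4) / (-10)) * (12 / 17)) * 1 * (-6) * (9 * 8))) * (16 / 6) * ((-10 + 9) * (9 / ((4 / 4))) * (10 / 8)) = 2323854277636144477824 / 497620515793035635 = 4669.93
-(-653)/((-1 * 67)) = -653/67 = -9.75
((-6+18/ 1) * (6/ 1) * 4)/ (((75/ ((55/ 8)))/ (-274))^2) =4542098/ 25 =181683.92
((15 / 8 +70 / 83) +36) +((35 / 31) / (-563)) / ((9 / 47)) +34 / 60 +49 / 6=24740396821 / 521495640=47.44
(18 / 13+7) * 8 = 872 / 13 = 67.08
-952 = -952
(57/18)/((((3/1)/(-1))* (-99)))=0.01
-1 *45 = -45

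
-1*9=-9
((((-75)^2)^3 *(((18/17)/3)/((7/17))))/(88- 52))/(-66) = -19775390625/308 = -64205813.72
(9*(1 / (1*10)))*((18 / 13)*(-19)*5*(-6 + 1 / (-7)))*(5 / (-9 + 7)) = -330885 / 182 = -1818.05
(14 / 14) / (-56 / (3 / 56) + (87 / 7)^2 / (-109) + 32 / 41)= -0.00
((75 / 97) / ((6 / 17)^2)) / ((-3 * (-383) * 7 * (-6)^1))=-7225 / 56172312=-0.00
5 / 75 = 1 / 15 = 0.07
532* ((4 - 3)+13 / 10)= 6118 / 5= 1223.60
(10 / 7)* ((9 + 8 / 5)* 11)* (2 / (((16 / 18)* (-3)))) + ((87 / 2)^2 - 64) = 47693 / 28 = 1703.32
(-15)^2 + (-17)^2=514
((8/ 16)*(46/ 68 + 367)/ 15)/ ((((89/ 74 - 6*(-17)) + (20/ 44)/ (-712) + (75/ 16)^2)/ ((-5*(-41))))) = 44007757376/ 2192539487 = 20.07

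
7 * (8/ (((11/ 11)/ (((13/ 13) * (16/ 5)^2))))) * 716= 10264576/ 25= 410583.04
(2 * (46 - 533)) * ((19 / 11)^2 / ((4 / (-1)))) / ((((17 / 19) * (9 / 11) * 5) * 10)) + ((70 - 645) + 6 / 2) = -92927267 / 168300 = -552.15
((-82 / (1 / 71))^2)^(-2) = 0.00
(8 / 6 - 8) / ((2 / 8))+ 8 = -56 / 3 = -18.67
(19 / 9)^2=361 / 81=4.46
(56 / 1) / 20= 14 / 5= 2.80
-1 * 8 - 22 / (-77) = -54 / 7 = -7.71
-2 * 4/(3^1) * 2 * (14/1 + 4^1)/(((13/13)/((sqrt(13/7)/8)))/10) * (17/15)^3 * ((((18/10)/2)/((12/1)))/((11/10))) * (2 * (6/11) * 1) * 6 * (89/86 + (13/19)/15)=-1040887832 * sqrt(91)/86499875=-114.79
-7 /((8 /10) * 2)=-35 /8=-4.38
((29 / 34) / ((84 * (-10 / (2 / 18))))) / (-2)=29 / 514080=0.00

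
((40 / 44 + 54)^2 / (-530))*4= -729632 / 32065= -22.75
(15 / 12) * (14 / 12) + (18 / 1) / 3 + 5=299 / 24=12.46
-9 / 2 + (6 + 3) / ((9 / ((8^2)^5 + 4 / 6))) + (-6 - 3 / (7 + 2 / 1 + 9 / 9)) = 16106127208 / 15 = 1073741813.87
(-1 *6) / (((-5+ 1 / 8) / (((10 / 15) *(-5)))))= -160 / 39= -4.10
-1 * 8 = -8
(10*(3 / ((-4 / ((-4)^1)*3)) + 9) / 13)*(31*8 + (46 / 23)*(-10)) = 22800 / 13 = 1753.85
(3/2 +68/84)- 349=-346.69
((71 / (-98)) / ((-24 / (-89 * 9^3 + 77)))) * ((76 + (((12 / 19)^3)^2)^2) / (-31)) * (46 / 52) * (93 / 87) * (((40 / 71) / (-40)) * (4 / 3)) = -4477354126480269919894 / 52568442642740389911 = -85.17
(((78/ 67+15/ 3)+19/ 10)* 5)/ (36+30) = 1801/ 2948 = 0.61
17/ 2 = 8.50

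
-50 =-50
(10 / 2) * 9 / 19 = 45 / 19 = 2.37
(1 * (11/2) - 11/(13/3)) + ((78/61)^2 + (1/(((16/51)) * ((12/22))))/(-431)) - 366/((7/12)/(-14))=5863394706489/667160416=8788.58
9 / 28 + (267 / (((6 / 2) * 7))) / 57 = 869 / 1596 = 0.54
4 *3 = 12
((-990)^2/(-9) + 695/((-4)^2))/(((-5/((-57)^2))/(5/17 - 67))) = -4718440208.85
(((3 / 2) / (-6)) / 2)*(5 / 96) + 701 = 538363 / 768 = 700.99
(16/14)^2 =64/49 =1.31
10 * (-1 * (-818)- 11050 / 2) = -47070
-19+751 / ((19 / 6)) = 4145 / 19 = 218.16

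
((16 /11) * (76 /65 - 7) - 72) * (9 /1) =-517896 /715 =-724.33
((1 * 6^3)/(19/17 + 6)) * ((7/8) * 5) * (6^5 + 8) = 125049960/121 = 1033470.74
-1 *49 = -49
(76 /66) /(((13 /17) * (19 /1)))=34 /429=0.08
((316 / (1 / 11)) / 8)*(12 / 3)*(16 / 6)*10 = 139040 / 3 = 46346.67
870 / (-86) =-435 / 43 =-10.12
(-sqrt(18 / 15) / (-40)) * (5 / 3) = sqrt(30) / 120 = 0.05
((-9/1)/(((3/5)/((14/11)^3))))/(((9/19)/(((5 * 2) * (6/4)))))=-1303400/1331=-979.26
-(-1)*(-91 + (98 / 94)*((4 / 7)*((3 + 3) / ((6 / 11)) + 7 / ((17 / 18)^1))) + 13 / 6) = -373283 / 4794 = -77.86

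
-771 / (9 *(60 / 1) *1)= -257 / 180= -1.43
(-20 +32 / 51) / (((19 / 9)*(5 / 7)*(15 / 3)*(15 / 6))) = -2184 / 2125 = -1.03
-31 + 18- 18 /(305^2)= -1209343 /93025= -13.00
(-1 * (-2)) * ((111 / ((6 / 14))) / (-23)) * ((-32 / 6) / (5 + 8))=8288 / 897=9.24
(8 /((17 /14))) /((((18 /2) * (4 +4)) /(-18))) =-1.65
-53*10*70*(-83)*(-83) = -255581900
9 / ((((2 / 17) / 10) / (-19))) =-14535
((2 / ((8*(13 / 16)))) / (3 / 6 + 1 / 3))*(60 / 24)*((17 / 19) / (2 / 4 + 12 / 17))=6936 / 10127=0.68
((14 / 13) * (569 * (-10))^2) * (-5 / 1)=-2266327000 / 13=-174332846.15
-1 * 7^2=-49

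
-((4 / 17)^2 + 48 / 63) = -4960 / 6069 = -0.82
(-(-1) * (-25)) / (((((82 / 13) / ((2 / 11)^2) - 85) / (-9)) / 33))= 64350 / 917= 70.17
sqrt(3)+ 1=2.73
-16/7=-2.29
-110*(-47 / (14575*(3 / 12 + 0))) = 376 / 265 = 1.42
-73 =-73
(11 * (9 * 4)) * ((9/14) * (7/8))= 891/4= 222.75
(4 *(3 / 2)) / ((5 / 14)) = 84 / 5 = 16.80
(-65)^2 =4225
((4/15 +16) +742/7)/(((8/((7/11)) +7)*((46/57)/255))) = 6220011/3151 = 1973.98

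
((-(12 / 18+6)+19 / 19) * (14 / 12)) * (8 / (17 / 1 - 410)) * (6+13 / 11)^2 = 2970716 / 427977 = 6.94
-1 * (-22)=22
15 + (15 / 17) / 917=233850 / 15589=15.00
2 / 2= 1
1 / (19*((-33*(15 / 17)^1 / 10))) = -34 / 1881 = -0.02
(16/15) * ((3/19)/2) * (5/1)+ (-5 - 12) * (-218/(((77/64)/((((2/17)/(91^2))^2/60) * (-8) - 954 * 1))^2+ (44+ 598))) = 24888602313522754173625437284926851400/4018413920864685320776027200093738507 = 6.19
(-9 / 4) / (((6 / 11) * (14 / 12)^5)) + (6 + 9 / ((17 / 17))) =220029 / 16807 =13.09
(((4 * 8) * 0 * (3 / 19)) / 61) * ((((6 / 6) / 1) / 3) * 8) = 0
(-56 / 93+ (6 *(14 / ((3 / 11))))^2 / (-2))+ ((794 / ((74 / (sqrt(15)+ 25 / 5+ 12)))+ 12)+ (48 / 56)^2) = -7964661239 / 168609+ 397 *sqrt(15) / 37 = -47195.91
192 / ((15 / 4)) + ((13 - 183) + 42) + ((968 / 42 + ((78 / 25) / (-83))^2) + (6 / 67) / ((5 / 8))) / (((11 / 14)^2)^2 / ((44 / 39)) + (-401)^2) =-1642307422050145841024 / 21384251384017873125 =-76.80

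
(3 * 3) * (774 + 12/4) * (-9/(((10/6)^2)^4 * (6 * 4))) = -137643219/3125000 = -44.05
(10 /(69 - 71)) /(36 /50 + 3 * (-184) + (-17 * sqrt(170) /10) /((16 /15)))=0.01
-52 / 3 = -17.33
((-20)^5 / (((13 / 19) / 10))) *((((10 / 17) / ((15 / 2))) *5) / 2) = -6080000000 / 663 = -9170437.41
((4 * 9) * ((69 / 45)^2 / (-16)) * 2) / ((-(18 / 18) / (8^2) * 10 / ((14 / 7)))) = 16928 / 125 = 135.42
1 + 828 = 829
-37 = -37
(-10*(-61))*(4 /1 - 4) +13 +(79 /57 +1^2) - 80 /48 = 782 /57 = 13.72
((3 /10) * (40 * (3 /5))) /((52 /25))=45 /13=3.46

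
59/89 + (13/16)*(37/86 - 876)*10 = -435564123/61232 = -7113.34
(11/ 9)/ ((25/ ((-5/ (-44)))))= 1/ 180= 0.01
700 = 700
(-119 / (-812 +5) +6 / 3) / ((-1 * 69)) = -1733 / 55683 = -0.03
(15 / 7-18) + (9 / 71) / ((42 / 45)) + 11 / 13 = -192217 / 12922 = -14.88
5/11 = 0.45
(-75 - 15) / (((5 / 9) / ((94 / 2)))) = -7614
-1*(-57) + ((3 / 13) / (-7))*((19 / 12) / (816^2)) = 13815180269 / 242371584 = 57.00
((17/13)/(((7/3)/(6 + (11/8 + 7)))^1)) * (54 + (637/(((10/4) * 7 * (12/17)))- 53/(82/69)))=1832617/3731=491.19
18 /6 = 3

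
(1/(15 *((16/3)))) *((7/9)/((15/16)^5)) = 458752/34171875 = 0.01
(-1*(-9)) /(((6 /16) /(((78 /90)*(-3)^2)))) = 936 /5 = 187.20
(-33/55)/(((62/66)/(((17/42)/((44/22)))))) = -561/4340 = -0.13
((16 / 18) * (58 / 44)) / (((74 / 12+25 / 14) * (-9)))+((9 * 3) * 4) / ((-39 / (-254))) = 703.37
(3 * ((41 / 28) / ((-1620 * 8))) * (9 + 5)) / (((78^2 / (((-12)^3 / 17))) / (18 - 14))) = 41 / 129285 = 0.00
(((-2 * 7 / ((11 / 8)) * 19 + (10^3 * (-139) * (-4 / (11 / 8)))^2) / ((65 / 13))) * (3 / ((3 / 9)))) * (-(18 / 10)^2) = -14423049198935568 / 15125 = -953590029681.69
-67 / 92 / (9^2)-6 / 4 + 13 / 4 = 6487 / 3726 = 1.74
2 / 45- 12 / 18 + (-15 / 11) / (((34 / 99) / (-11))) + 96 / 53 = 3638149 / 81090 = 44.87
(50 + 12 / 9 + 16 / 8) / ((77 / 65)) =10400 / 231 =45.02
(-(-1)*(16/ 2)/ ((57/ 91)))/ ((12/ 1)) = 182/ 171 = 1.06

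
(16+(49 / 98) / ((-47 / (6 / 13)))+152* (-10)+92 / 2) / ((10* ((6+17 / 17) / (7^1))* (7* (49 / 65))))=-127263 / 4606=-27.63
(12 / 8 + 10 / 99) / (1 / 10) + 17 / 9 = 1772 / 99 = 17.90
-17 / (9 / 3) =-17 / 3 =-5.67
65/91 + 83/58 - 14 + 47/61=-274511/24766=-11.08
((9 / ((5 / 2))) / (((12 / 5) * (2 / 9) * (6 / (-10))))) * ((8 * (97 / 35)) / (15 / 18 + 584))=-10476 / 24563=-0.43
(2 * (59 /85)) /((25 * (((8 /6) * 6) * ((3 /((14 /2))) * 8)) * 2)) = 413 /408000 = 0.00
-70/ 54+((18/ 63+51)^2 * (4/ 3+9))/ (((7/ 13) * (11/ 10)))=4674381815/ 101871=45885.30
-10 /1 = -10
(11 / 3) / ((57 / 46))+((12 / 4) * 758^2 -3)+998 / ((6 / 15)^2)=591635875 / 342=1729929.46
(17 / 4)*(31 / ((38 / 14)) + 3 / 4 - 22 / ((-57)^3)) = 153273071 / 2963088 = 51.73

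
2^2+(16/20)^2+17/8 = 1353/200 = 6.76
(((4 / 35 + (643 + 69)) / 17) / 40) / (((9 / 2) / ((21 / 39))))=2077 / 16575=0.13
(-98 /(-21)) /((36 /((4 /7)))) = 2 /27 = 0.07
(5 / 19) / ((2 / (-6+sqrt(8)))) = -15 / 19+5*sqrt(2) / 19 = -0.42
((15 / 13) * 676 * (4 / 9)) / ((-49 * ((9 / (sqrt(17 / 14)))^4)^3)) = -1568941985 / 19537800892022463372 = -0.00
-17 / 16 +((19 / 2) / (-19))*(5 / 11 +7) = -843 / 176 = -4.79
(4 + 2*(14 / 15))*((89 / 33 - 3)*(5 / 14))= -40 / 63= -0.63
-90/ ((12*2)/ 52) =-195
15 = 15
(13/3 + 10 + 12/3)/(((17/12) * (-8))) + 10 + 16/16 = 319/34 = 9.38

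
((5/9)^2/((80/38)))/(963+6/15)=475/3121416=0.00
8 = 8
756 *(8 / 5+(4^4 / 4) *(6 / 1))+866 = 1461898 / 5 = 292379.60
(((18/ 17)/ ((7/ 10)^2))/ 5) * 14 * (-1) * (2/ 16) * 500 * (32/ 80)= -18000/ 119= -151.26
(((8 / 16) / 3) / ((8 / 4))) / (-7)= -1 / 84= -0.01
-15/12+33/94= -169/188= -0.90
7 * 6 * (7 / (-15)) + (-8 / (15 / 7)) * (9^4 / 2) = -61334 / 5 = -12266.80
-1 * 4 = -4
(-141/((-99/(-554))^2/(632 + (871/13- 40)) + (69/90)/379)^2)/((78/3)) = -1264006.16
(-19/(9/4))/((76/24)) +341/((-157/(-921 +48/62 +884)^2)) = -41656193/14601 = -2852.97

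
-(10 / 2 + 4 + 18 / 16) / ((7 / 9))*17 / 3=-4131 / 56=-73.77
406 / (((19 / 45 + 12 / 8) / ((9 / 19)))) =328860 / 3287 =100.05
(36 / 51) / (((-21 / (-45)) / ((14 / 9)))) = 40 / 17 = 2.35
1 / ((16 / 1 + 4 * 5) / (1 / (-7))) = -1 / 252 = -0.00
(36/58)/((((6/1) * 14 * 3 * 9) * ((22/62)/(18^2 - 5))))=31/126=0.25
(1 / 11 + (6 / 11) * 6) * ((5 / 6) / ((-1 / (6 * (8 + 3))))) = -185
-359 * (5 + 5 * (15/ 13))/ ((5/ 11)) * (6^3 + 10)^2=-5647575472/ 13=-434428882.46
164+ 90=254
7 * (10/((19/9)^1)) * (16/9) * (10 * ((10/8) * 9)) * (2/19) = 252000/361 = 698.06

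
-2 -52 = -54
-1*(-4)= 4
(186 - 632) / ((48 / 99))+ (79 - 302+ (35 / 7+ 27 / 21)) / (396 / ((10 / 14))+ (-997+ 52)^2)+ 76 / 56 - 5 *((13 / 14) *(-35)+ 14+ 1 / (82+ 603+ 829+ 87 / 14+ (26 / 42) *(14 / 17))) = -224404266311783813 / 271668832898904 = -826.02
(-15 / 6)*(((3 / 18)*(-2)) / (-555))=-1 / 666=-0.00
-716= -716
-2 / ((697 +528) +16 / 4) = -0.00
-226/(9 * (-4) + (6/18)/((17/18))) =1921/303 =6.34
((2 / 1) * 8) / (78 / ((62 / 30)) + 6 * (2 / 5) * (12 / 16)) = 2480 / 6129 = 0.40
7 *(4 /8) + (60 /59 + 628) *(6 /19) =453191 /2242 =202.14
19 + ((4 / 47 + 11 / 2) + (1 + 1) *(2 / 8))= 1179 / 47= 25.09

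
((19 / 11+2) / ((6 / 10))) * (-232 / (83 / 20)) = -951200 / 2739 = -347.28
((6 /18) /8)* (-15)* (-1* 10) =25 /4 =6.25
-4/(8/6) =-3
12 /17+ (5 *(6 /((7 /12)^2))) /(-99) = -0.18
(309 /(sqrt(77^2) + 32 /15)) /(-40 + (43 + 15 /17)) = 26265 /26114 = 1.01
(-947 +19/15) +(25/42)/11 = -728173/770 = -945.68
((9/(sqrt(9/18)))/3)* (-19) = -57* sqrt(2) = -80.61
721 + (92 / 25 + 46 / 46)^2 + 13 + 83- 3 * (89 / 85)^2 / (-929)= 140768941109 / 167800625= 838.91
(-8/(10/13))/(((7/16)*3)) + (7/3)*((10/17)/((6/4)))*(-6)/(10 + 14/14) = -55128/6545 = -8.42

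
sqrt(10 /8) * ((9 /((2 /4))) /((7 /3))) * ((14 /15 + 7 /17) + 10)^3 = 24212815957 * sqrt(5) /4298875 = 12594.34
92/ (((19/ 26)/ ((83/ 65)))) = 160.76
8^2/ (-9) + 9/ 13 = -751/ 117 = -6.42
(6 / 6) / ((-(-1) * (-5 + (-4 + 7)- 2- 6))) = -1 / 10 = -0.10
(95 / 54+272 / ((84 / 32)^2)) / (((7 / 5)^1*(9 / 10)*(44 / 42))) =2727575 / 87318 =31.24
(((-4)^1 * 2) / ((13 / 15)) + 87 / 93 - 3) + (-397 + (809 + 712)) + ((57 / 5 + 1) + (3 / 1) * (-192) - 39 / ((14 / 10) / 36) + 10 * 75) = 4178572 / 14105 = 296.25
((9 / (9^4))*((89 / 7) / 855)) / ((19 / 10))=178 / 16579647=0.00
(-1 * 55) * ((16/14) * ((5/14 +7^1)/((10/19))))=-43054/49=-878.65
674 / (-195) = -674 / 195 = -3.46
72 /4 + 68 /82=772 /41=18.83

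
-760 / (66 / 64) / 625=-4864 / 4125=-1.18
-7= -7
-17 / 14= -1.21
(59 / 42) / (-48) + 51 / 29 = 101105 / 58464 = 1.73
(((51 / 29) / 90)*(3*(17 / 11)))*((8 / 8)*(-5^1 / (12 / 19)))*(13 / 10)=-71383 / 76560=-0.93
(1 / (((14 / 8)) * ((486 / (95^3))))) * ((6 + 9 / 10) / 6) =3943925 / 3402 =1159.30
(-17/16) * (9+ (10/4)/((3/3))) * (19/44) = -5.28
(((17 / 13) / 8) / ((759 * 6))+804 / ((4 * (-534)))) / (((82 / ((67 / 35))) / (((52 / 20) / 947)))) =-1062929741 / 44063084973600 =-0.00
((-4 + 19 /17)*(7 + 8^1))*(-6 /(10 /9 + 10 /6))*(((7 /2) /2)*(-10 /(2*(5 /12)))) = -166698 /85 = -1961.15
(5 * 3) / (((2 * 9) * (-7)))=-5 / 42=-0.12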